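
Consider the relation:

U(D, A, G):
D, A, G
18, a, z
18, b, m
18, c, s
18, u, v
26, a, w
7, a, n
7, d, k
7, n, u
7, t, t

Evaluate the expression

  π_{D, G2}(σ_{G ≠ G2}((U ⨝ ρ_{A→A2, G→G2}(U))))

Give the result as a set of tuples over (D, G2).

{(18, m), (18, s), (18, v), (18, z), (7, k), (7, n), (7, t), (7, u)}

ρ[A→A2, G→G2]: schema becomes (D, A2, G2); tuples unchanged.
U ⋈ ρ_{A→A2, G→G2}(U) (natural join on D): {(18, a, z, a, z), (18, a, z, b, m), (18, a, z, c, s), (18, a, z, u, v), (18, b, m, a, z), (18, b, m, b, m), (18, b, m, c, s), (18, b, m, u, v), (18, c, s, a, z), (18, c, s, b, m), (18, c, s, c, s), (18, c, s, u, v), (18, u, v, a, z), (18, u, v, b, m), (18, u, v, c, s), (18, u, v, u, v), (26, a, w, a, w), (7, a, n, a, n), (7, a, n, d, k), (7, a, n, n, u), (7, a, n, t, t), (7, d, k, a, n), (7, d, k, d, k), (7, d, k, n, u), (7, d, k, t, t), (7, n, u, a, n), (7, n, u, d, k), (7, n, u, n, u), (7, n, u, t, t), (7, t, t, a, n), (7, t, t, d, k), (7, t, t, n, u), (7, t, t, t, t)}
Filtering on G ≠ G2 leaves {(18, a, z, b, m), (18, a, z, c, s), (18, a, z, u, v), (18, b, m, a, z), (18, b, m, c, s), (18, b, m, u, v), (18, c, s, a, z), (18, c, s, b, m), (18, c, s, u, v), (18, u, v, a, z), (18, u, v, b, m), (18, u, v, c, s), (7, a, n, d, k), (7, a, n, n, u), (7, a, n, t, t), (7, d, k, a, n), (7, d, k, n, u), (7, d, k, t, t), (7, n, u, a, n), (7, n, u, d, k), (7, n, u, t, t), (7, t, t, a, n), (7, t, t, d, k), (7, t, t, n, u)}.
π_{D, G2} gives {(18, m), (18, s), (18, v), (18, z), (7, k), (7, n), (7, t), (7, u)} (16 duplicate(s) eliminated).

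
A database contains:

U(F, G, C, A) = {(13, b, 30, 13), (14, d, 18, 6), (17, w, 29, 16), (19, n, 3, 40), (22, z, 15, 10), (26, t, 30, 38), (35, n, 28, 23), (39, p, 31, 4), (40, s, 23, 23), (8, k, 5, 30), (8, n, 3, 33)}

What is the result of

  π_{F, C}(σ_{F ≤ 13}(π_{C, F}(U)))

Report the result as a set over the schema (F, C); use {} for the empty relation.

{(13, 30), (8, 3), (8, 5)}

Keep only column(s) C, F: {(15, 22), (18, 14), (23, 40), (28, 35), (29, 17), (3, 19), (3, 8), (30, 13), (30, 26), (31, 39), (5, 8)}
Filtering on F ≤ 13 leaves {(3, 8), (30, 13), (5, 8)}.
Keep only column(s) F, C: {(13, 30), (8, 3), (8, 5)}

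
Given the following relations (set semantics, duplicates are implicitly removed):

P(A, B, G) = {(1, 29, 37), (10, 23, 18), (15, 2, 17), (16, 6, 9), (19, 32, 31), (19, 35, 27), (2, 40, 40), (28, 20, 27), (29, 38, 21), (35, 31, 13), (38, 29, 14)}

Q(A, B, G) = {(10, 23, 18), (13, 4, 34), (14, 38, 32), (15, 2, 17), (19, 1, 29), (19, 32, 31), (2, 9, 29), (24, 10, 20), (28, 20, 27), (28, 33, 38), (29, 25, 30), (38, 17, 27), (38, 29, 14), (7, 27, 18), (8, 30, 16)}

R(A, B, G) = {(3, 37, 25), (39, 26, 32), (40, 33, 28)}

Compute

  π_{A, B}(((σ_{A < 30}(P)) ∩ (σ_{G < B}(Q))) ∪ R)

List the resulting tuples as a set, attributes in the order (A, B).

Apply σ_{A < 30}; surviving tuples: {(1, 29, 37), (10, 23, 18), (15, 2, 17), (16, 6, 9), (19, 32, 31), (19, 35, 27), (2, 40, 40), (28, 20, 27), (29, 38, 21)}
Apply σ_{G < B}; surviving tuples: {(10, 23, 18), (14, 38, 32), (19, 32, 31), (38, 29, 14), (7, 27, 18), (8, 30, 16)}
Set intersection of the two operands is {(10, 23, 18), (19, 32, 31)}.
Set union of the two operands is {(10, 23, 18), (19, 32, 31), (3, 37, 25), (39, 26, 32), (40, 33, 28)}.
Keep only column(s) A, B: {(10, 23), (19, 32), (3, 37), (39, 26), (40, 33)}

{(10, 23), (19, 32), (3, 37), (39, 26), (40, 33)}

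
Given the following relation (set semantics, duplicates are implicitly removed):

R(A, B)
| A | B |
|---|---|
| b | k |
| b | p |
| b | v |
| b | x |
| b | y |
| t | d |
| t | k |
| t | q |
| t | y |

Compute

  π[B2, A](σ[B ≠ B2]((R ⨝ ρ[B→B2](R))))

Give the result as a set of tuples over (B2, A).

{(d, t), (k, b), (k, t), (p, b), (q, t), (v, b), (x, b), (y, b), (y, t)}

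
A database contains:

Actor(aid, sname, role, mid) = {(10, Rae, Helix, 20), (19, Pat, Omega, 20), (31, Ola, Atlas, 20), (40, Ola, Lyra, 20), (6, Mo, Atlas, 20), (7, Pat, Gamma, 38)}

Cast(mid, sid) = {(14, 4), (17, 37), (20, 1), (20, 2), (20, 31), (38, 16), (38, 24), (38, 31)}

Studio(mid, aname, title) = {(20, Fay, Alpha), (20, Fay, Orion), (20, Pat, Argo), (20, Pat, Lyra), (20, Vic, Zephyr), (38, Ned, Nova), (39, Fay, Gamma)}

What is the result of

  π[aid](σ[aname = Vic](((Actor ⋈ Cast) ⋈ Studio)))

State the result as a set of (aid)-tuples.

Actor ⋈ Cast (natural join on mid): {(10, Rae, Helix, 20, 1), (10, Rae, Helix, 20, 2), (10, Rae, Helix, 20, 31), (19, Pat, Omega, 20, 1), (19, Pat, Omega, 20, 2), (19, Pat, Omega, 20, 31), (31, Ola, Atlas, 20, 1), (31, Ola, Atlas, 20, 2), (31, Ola, Atlas, 20, 31), (40, Ola, Lyra, 20, 1), (40, Ola, Lyra, 20, 2), (40, Ola, Lyra, 20, 31), (6, Mo, Atlas, 20, 1), (6, Mo, Atlas, 20, 2), (6, Mo, Atlas, 20, 31), (7, Pat, Gamma, 38, 16), (7, Pat, Gamma, 38, 24), (7, Pat, Gamma, 38, 31)}
(Actor ⋈ Cast) ⋈ Studio (natural join on mid): {(10, Rae, Helix, 20, 1, Fay, Alpha), (10, Rae, Helix, 20, 1, Fay, Orion), (10, Rae, Helix, 20, 1, Pat, Argo), (10, Rae, Helix, 20, 1, Pat, Lyra), (10, Rae, Helix, 20, 1, Vic, Zephyr), (10, Rae, Helix, 20, 2, Fay, Alpha), (10, Rae, Helix, 20, 2, Fay, Orion), (10, Rae, Helix, 20, 2, Pat, Argo), (10, Rae, Helix, 20, 2, Pat, Lyra), (10, Rae, Helix, 20, 2, Vic, Zephyr), (10, Rae, Helix, 20, 31, Fay, Alpha), (10, Rae, Helix, 20, 31, Fay, Orion), (10, Rae, Helix, 20, 31, Pat, Argo), (10, Rae, Helix, 20, 31, Pat, Lyra), (10, Rae, Helix, 20, 31, Vic, Zephyr), (19, Pat, Omega, 20, 1, Fay, Alpha), (19, Pat, Omega, 20, 1, Fay, Orion), (19, Pat, Omega, 20, 1, Pat, Argo), (19, Pat, Omega, 20, 1, Pat, Lyra), (19, Pat, Omega, 20, 1, Vic, Zephyr), (19, Pat, Omega, 20, 2, Fay, Alpha), (19, Pat, Omega, 20, 2, Fay, Orion), (19, Pat, Omega, 20, 2, Pat, Argo), (19, Pat, Omega, 20, 2, Pat, Lyra), (19, Pat, Omega, 20, 2, Vic, Zephyr), (19, Pat, Omega, 20, 31, Fay, Alpha), (19, Pat, Omega, 20, 31, Fay, Orion), (19, Pat, Omega, 20, 31, Pat, Argo), (19, Pat, Omega, 20, 31, Pat, Lyra), (19, Pat, Omega, 20, 31, Vic, Zephyr), (31, Ola, Atlas, 20, 1, Fay, Alpha), (31, Ola, Atlas, 20, 1, Fay, Orion), (31, Ola, Atlas, 20, 1, Pat, Argo), (31, Ola, Atlas, 20, 1, Pat, Lyra), (31, Ola, Atlas, 20, 1, Vic, Zephyr), (31, Ola, Atlas, 20, 2, Fay, Alpha), (31, Ola, Atlas, 20, 2, Fay, Orion), (31, Ola, Atlas, 20, 2, Pat, Argo), (31, Ola, Atlas, 20, 2, Pat, Lyra), (31, Ola, Atlas, 20, 2, Vic, Zephyr), (31, Ola, Atlas, 20, 31, Fay, Alpha), (31, Ola, Atlas, 20, 31, Fay, Orion), (31, Ola, Atlas, 20, 31, Pat, Argo), (31, Ola, Atlas, 20, 31, Pat, Lyra), (31, Ola, Atlas, 20, 31, Vic, Zephyr), (40, Ola, Lyra, 20, 1, Fay, Alpha), (40, Ola, Lyra, 20, 1, Fay, Orion), (40, Ola, Lyra, 20, 1, Pat, Argo), (40, Ola, Lyra, 20, 1, Pat, Lyra), (40, Ola, Lyra, 20, 1, Vic, Zephyr), (40, Ola, Lyra, 20, 2, Fay, Alpha), (40, Ola, Lyra, 20, 2, Fay, Orion), (40, Ola, Lyra, 20, 2, Pat, Argo), (40, Ola, Lyra, 20, 2, Pat, Lyra), (40, Ola, Lyra, 20, 2, Vic, Zephyr), (40, Ola, Lyra, 20, 31, Fay, Alpha), (40, Ola, Lyra, 20, 31, Fay, Orion), (40, Ola, Lyra, 20, 31, Pat, Argo), (40, Ola, Lyra, 20, 31, Pat, Lyra), (40, Ola, Lyra, 20, 31, Vic, Zephyr), (6, Mo, Atlas, 20, 1, Fay, Alpha), (6, Mo, Atlas, 20, 1, Fay, Orion), (6, Mo, Atlas, 20, 1, Pat, Argo), (6, Mo, Atlas, 20, 1, Pat, Lyra), (6, Mo, Atlas, 20, 1, Vic, Zephyr), (6, Mo, Atlas, 20, 2, Fay, Alpha), (6, Mo, Atlas, 20, 2, Fay, Orion), (6, Mo, Atlas, 20, 2, Pat, Argo), (6, Mo, Atlas, 20, 2, Pat, Lyra), (6, Mo, Atlas, 20, 2, Vic, Zephyr), (6, Mo, Atlas, 20, 31, Fay, Alpha), (6, Mo, Atlas, 20, 31, Fay, Orion), (6, Mo, Atlas, 20, 31, Pat, Argo), (6, Mo, Atlas, 20, 31, Pat, Lyra), (6, Mo, Atlas, 20, 31, Vic, Zephyr), (7, Pat, Gamma, 38, 16, Ned, Nova), (7, Pat, Gamma, 38, 24, Ned, Nova), (7, Pat, Gamma, 38, 31, Ned, Nova)}
Apply σ_{aname = Vic}; surviving tuples: {(10, Rae, Helix, 20, 1, Vic, Zephyr), (10, Rae, Helix, 20, 2, Vic, Zephyr), (10, Rae, Helix, 20, 31, Vic, Zephyr), (19, Pat, Omega, 20, 1, Vic, Zephyr), (19, Pat, Omega, 20, 2, Vic, Zephyr), (19, Pat, Omega, 20, 31, Vic, Zephyr), (31, Ola, Atlas, 20, 1, Vic, Zephyr), (31, Ola, Atlas, 20, 2, Vic, Zephyr), (31, Ola, Atlas, 20, 31, Vic, Zephyr), (40, Ola, Lyra, 20, 1, Vic, Zephyr), (40, Ola, Lyra, 20, 2, Vic, Zephyr), (40, Ola, Lyra, 20, 31, Vic, Zephyr), (6, Mo, Atlas, 20, 1, Vic, Zephyr), (6, Mo, Atlas, 20, 2, Vic, Zephyr), (6, Mo, Atlas, 20, 31, Vic, Zephyr)}
π[aid]: project onto (aid) (10 duplicate(s) eliminated) → {10, 19, 31, 40, 6}

{10, 19, 31, 40, 6}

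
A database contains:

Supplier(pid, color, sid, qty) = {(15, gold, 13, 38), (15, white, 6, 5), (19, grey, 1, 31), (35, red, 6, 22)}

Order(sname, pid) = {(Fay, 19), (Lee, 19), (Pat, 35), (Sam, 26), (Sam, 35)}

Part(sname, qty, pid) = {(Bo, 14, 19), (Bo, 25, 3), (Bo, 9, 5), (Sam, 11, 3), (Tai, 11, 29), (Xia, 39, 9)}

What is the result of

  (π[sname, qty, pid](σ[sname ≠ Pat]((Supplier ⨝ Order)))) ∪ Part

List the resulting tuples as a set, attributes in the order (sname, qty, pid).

{(Bo, 14, 19), (Bo, 25, 3), (Bo, 9, 5), (Fay, 31, 19), (Lee, 31, 19), (Sam, 11, 3), (Sam, 22, 35), (Tai, 11, 29), (Xia, 39, 9)}

Supplier ⋈ Order (natural join on pid): {(19, grey, 1, 31, Fay), (19, grey, 1, 31, Lee), (35, red, 6, 22, Pat), (35, red, 6, 22, Sam)}
Filtering on sname ≠ Pat leaves {(19, grey, 1, 31, Fay), (19, grey, 1, 31, Lee), (35, red, 6, 22, Sam)}.
π_{sname, qty, pid} gives {(Fay, 31, 19), (Lee, 31, 19), (Sam, 22, 35)}.
Set union of the two operands is {(Bo, 14, 19), (Bo, 25, 3), (Bo, 9, 5), (Fay, 31, 19), (Lee, 31, 19), (Sam, 11, 3), (Sam, 22, 35), (Tai, 11, 29), (Xia, 39, 9)}.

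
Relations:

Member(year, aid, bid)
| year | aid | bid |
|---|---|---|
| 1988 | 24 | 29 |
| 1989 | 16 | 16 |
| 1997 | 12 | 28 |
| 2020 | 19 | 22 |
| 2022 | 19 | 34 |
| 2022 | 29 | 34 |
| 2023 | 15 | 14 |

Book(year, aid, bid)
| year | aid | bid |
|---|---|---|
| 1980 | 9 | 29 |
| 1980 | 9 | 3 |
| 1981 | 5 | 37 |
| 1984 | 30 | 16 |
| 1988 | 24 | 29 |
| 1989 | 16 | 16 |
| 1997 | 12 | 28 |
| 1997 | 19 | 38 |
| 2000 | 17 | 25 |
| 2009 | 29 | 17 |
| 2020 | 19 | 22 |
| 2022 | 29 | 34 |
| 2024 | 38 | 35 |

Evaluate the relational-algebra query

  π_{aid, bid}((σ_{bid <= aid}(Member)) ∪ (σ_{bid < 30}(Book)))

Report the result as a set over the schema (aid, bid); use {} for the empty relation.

{(12, 28), (15, 14), (16, 16), (17, 25), (19, 22), (24, 29), (29, 17), (30, 16), (9, 29), (9, 3)}

σ[bid <= aid]: keep tuples satisfying bid <= aid → {(1989, 16, 16), (2023, 15, 14)}
σ[bid < 30]: keep tuples satisfying bid < 30 → {(1980, 9, 29), (1980, 9, 3), (1984, 30, 16), (1988, 24, 29), (1989, 16, 16), (1997, 12, 28), (2000, 17, 25), (2009, 29, 17), (2020, 19, 22)}
Set union of the two operands is {(1980, 9, 29), (1980, 9, 3), (1984, 30, 16), (1988, 24, 29), (1989, 16, 16), (1997, 12, 28), (2000, 17, 25), (2009, 29, 17), (2020, 19, 22), (2023, 15, 14)}.
Projecting to aid, bid: {(12, 28), (15, 14), (16, 16), (17, 25), (19, 22), (24, 29), (29, 17), (30, 16), (9, 29), (9, 3)}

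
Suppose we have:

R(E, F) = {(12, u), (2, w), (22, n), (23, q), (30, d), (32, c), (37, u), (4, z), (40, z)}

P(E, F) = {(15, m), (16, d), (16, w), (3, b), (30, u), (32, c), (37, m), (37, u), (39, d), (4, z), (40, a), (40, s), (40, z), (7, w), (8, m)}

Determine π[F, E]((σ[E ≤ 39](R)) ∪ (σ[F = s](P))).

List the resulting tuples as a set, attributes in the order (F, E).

{(c, 32), (d, 30), (n, 22), (q, 23), (s, 40), (u, 12), (u, 37), (w, 2), (z, 4)}

Filtering on E ≤ 39 leaves {(12, u), (2, w), (22, n), (23, q), (30, d), (32, c), (37, u), (4, z)}.
Filtering on F = s leaves {(40, s)}.
Union: {(12, u), (2, w), (22, n), (23, q), (30, d), (32, c), (37, u), (4, z)} with {(40, s)} → {(12, u), (2, w), (22, n), (23, q), (30, d), (32, c), (37, u), (4, z), (40, s)}
Keep only column(s) F, E: {(c, 32), (d, 30), (n, 22), (q, 23), (s, 40), (u, 12), (u, 37), (w, 2), (z, 4)}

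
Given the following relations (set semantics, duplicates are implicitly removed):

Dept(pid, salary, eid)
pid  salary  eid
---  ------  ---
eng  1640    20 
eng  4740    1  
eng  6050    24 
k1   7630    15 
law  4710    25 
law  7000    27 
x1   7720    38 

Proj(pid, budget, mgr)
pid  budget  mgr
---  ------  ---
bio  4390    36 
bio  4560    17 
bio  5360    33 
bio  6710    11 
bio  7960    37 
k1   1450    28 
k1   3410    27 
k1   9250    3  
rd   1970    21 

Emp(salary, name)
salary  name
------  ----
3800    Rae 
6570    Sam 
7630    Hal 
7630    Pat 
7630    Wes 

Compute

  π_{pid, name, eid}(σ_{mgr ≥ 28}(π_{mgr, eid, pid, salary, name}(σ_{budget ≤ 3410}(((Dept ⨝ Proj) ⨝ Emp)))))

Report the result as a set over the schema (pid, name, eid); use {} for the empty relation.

Natural join on pid: {(k1, 7630, 15, 1450, 28), (k1, 7630, 15, 3410, 27), (k1, 7630, 15, 9250, 3)}
Natural join on salary: {(k1, 7630, 15, 1450, 28, Hal), (k1, 7630, 15, 1450, 28, Pat), (k1, 7630, 15, 1450, 28, Wes), (k1, 7630, 15, 3410, 27, Hal), (k1, 7630, 15, 3410, 27, Pat), (k1, 7630, 15, 3410, 27, Wes), (k1, 7630, 15, 9250, 3, Hal), (k1, 7630, 15, 9250, 3, Pat), (k1, 7630, 15, 9250, 3, Wes)}
Selection budget ≤ 3410: {(k1, 7630, 15, 1450, 28, Hal), (k1, 7630, 15, 1450, 28, Pat), (k1, 7630, 15, 1450, 28, Wes), (k1, 7630, 15, 3410, 27, Hal), (k1, 7630, 15, 3410, 27, Pat), (k1, 7630, 15, 3410, 27, Wes)}
Keep only column(s) mgr, eid, pid, salary, name: {(27, 15, k1, 7630, Hal), (27, 15, k1, 7630, Pat), (27, 15, k1, 7630, Wes), (28, 15, k1, 7630, Hal), (28, 15, k1, 7630, Pat), (28, 15, k1, 7630, Wes)}
Selection mgr ≥ 28: {(28, 15, k1, 7630, Hal), (28, 15, k1, 7630, Pat), (28, 15, k1, 7630, Wes)}
Keep only column(s) pid, name, eid: {(k1, Hal, 15), (k1, Pat, 15), (k1, Wes, 15)}

{(k1, Hal, 15), (k1, Pat, 15), (k1, Wes, 15)}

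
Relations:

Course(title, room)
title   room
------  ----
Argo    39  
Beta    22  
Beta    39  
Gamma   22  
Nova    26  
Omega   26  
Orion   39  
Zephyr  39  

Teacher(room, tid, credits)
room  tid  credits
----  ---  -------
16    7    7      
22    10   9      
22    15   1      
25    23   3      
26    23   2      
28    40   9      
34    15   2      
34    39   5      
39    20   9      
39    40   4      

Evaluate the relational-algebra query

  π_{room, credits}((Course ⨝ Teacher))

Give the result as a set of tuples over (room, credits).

Natural join on room: {(Argo, 39, 20, 9), (Argo, 39, 40, 4), (Beta, 22, 10, 9), (Beta, 22, 15, 1), (Beta, 39, 20, 9), (Beta, 39, 40, 4), (Gamma, 22, 10, 9), (Gamma, 22, 15, 1), (Nova, 26, 23, 2), (Omega, 26, 23, 2), (Orion, 39, 20, 9), (Orion, 39, 40, 4), (Zephyr, 39, 20, 9), (Zephyr, 39, 40, 4)}
π[room, credits]: project onto (room, credits) (9 duplicate(s) eliminated) → {(22, 1), (22, 9), (26, 2), (39, 4), (39, 9)}

{(22, 1), (22, 9), (26, 2), (39, 4), (39, 9)}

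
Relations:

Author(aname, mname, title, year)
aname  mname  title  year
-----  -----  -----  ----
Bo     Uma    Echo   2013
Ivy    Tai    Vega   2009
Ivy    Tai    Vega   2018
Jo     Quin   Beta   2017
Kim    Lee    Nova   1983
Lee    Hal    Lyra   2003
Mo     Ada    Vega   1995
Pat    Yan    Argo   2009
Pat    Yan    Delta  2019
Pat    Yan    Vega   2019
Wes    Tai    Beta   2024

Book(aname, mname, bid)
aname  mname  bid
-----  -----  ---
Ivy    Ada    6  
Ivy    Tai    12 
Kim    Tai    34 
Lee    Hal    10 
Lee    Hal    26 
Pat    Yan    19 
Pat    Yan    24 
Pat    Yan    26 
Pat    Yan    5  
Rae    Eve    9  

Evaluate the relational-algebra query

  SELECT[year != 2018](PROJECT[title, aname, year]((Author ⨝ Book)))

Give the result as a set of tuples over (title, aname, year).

{(Argo, Pat, 2009), (Delta, Pat, 2019), (Lyra, Lee, 2003), (Vega, Ivy, 2009), (Vega, Pat, 2019)}

Joining Author and Book on aname, mname yields {(Ivy, Tai, Vega, 2009, 12), (Ivy, Tai, Vega, 2018, 12), (Lee, Hal, Lyra, 2003, 10), (Lee, Hal, Lyra, 2003, 26), (Pat, Yan, Argo, 2009, 19), (Pat, Yan, Argo, 2009, 24), (Pat, Yan, Argo, 2009, 26), (Pat, Yan, Argo, 2009, 5), (Pat, Yan, Delta, 2019, 19), (Pat, Yan, Delta, 2019, 24), (Pat, Yan, Delta, 2019, 26), (Pat, Yan, Delta, 2019, 5), (Pat, Yan, Vega, 2019, 19), (Pat, Yan, Vega, 2019, 24), (Pat, Yan, Vega, 2019, 26), (Pat, Yan, Vega, 2019, 5)}.
π[title, aname, year]: project onto (title, aname, year) (10 duplicate(s) eliminated) → {(Argo, Pat, 2009), (Delta, Pat, 2019), (Lyra, Lee, 2003), (Vega, Ivy, 2009), (Vega, Ivy, 2018), (Vega, Pat, 2019)}
Filtering on year != 2018 leaves {(Argo, Pat, 2009), (Delta, Pat, 2019), (Lyra, Lee, 2003), (Vega, Ivy, 2009), (Vega, Pat, 2019)}.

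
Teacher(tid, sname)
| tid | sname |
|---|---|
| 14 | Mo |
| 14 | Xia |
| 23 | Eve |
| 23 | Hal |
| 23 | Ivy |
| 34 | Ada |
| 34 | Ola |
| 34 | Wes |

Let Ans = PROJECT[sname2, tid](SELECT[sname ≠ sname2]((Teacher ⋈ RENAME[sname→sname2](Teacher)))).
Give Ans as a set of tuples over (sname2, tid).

{(Ada, 34), (Eve, 23), (Hal, 23), (Ivy, 23), (Mo, 14), (Ola, 34), (Wes, 34), (Xia, 14)}

ρ[sname→sname2]: schema becomes (tid, sname2); tuples unchanged.
Natural join on tid: {(14, Mo, Mo), (14, Mo, Xia), (14, Xia, Mo), (14, Xia, Xia), (23, Eve, Eve), (23, Eve, Hal), (23, Eve, Ivy), (23, Hal, Eve), (23, Hal, Hal), (23, Hal, Ivy), (23, Ivy, Eve), (23, Ivy, Hal), (23, Ivy, Ivy), (34, Ada, Ada), (34, Ada, Ola), (34, Ada, Wes), (34, Ola, Ada), (34, Ola, Ola), (34, Ola, Wes), (34, Wes, Ada), (34, Wes, Ola), (34, Wes, Wes)}
Selection sname ≠ sname2: {(14, Mo, Xia), (14, Xia, Mo), (23, Eve, Hal), (23, Eve, Ivy), (23, Hal, Eve), (23, Hal, Ivy), (23, Ivy, Eve), (23, Ivy, Hal), (34, Ada, Ola), (34, Ada, Wes), (34, Ola, Ada), (34, Ola, Wes), (34, Wes, Ada), (34, Wes, Ola)}
Projecting to sname2, tid (6 duplicate(s) eliminated): {(Ada, 34), (Eve, 23), (Hal, 23), (Ivy, 23), (Mo, 14), (Ola, 34), (Wes, 34), (Xia, 14)}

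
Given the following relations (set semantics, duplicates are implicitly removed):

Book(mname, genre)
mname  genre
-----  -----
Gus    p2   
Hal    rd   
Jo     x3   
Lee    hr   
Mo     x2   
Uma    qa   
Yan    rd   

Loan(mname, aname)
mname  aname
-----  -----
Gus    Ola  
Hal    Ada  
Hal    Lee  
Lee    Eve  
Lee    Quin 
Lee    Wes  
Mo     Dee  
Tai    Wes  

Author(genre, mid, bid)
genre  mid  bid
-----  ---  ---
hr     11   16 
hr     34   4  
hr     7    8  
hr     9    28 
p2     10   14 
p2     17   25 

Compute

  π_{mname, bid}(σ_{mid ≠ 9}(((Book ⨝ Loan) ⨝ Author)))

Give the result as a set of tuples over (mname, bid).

{(Gus, 14), (Gus, 25), (Lee, 16), (Lee, 4), (Lee, 8)}

Joining Book and Loan on mname yields {(Gus, p2, Ola), (Hal, rd, Ada), (Hal, rd, Lee), (Lee, hr, Eve), (Lee, hr, Quin), (Lee, hr, Wes), (Mo, x2, Dee)}.
Joining (Book ⨝ Loan) and Author on genre yields {(Gus, p2, Ola, 10, 14), (Gus, p2, Ola, 17, 25), (Lee, hr, Eve, 11, 16), (Lee, hr, Eve, 34, 4), (Lee, hr, Eve, 7, 8), (Lee, hr, Eve, 9, 28), (Lee, hr, Quin, 11, 16), (Lee, hr, Quin, 34, 4), (Lee, hr, Quin, 7, 8), (Lee, hr, Quin, 9, 28), (Lee, hr, Wes, 11, 16), (Lee, hr, Wes, 34, 4), (Lee, hr, Wes, 7, 8), (Lee, hr, Wes, 9, 28)}.
Selection mid ≠ 9: {(Gus, p2, Ola, 10, 14), (Gus, p2, Ola, 17, 25), (Lee, hr, Eve, 11, 16), (Lee, hr, Eve, 34, 4), (Lee, hr, Eve, 7, 8), (Lee, hr, Quin, 11, 16), (Lee, hr, Quin, 34, 4), (Lee, hr, Quin, 7, 8), (Lee, hr, Wes, 11, 16), (Lee, hr, Wes, 34, 4), (Lee, hr, Wes, 7, 8)}
Projecting to mname, bid (6 duplicate(s) eliminated): {(Gus, 14), (Gus, 25), (Lee, 16), (Lee, 4), (Lee, 8)}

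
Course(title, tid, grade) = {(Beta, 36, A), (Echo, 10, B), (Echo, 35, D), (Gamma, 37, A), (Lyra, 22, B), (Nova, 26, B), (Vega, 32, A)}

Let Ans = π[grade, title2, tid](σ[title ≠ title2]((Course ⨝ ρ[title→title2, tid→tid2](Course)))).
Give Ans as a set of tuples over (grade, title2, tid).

{(A, Beta, 32), (A, Beta, 37), (A, Gamma, 32), (A, Gamma, 36), (A, Vega, 36), (A, Vega, 37), (B, Echo, 22), (B, Echo, 26), (B, Lyra, 10), (B, Lyra, 26), (B, Nova, 10), (B, Nova, 22)}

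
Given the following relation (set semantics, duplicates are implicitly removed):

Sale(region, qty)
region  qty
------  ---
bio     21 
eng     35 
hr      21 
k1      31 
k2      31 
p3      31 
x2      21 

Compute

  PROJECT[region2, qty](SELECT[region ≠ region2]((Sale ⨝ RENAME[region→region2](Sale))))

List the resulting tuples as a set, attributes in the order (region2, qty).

{(bio, 21), (hr, 21), (k1, 31), (k2, 31), (p3, 31), (x2, 21)}

ρ[region→region2]: schema becomes (region2, qty); tuples unchanged.
Natural join on qty: {(bio, 21, bio), (bio, 21, hr), (bio, 21, x2), (eng, 35, eng), (hr, 21, bio), (hr, 21, hr), (hr, 21, x2), (k1, 31, k1), (k1, 31, k2), (k1, 31, p3), (k2, 31, k1), (k2, 31, k2), (k2, 31, p3), (p3, 31, k1), (p3, 31, k2), (p3, 31, p3), (x2, 21, bio), (x2, 21, hr), (x2, 21, x2)}
σ[region ≠ region2]: keep tuples satisfying region ≠ region2 → {(bio, 21, hr), (bio, 21, x2), (hr, 21, bio), (hr, 21, x2), (k1, 31, k2), (k1, 31, p3), (k2, 31, k1), (k2, 31, p3), (p3, 31, k1), (p3, 31, k2), (x2, 21, bio), (x2, 21, hr)}
Projecting to region2, qty (6 duplicate(s) eliminated): {(bio, 21), (hr, 21), (k1, 31), (k2, 31), (p3, 31), (x2, 21)}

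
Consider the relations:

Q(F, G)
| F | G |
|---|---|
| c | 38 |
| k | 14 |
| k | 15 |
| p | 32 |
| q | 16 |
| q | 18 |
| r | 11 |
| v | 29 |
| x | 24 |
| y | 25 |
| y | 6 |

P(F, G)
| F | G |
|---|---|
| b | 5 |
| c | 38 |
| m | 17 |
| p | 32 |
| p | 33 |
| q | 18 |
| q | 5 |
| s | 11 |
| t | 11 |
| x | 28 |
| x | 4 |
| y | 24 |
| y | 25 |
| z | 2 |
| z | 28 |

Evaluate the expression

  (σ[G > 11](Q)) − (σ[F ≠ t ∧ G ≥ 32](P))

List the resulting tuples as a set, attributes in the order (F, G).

{(k, 14), (k, 15), (q, 16), (q, 18), (v, 29), (x, 24), (y, 25)}

Filtering on G > 11 leaves {(c, 38), (k, 14), (k, 15), (p, 32), (q, 16), (q, 18), (v, 29), (x, 24), (y, 25)}.
Filtering on F ≠ t ∧ G ≥ 32 leaves {(c, 38), (p, 32), (p, 33)}.
Taking the difference: {(k, 14), (k, 15), (q, 16), (q, 18), (v, 29), (x, 24), (y, 25)}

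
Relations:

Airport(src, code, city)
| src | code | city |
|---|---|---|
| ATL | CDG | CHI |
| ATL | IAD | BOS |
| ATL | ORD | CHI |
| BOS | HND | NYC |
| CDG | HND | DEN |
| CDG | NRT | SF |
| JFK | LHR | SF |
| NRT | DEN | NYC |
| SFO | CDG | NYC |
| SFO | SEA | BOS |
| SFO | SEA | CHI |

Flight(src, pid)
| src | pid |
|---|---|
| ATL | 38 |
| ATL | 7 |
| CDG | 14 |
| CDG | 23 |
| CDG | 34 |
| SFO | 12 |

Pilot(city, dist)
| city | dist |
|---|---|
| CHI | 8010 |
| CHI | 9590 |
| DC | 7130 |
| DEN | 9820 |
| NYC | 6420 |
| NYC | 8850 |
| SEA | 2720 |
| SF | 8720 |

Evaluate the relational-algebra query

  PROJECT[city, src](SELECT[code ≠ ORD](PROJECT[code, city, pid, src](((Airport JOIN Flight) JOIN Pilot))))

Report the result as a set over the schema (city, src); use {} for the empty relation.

{(CHI, ATL), (CHI, SFO), (DEN, CDG), (NYC, SFO), (SF, CDG)}

Natural join on src: {(ATL, CDG, CHI, 38), (ATL, CDG, CHI, 7), (ATL, IAD, BOS, 38), (ATL, IAD, BOS, 7), (ATL, ORD, CHI, 38), (ATL, ORD, CHI, 7), (CDG, HND, DEN, 14), (CDG, HND, DEN, 23), (CDG, HND, DEN, 34), (CDG, NRT, SF, 14), (CDG, NRT, SF, 23), (CDG, NRT, SF, 34), (SFO, CDG, NYC, 12), (SFO, SEA, BOS, 12), (SFO, SEA, CHI, 12)}
Natural join on city: {(ATL, CDG, CHI, 38, 8010), (ATL, CDG, CHI, 38, 9590), (ATL, CDG, CHI, 7, 8010), (ATL, CDG, CHI, 7, 9590), (ATL, ORD, CHI, 38, 8010), (ATL, ORD, CHI, 38, 9590), (ATL, ORD, CHI, 7, 8010), (ATL, ORD, CHI, 7, 9590), (CDG, HND, DEN, 14, 9820), (CDG, HND, DEN, 23, 9820), (CDG, HND, DEN, 34, 9820), (CDG, NRT, SF, 14, 8720), (CDG, NRT, SF, 23, 8720), (CDG, NRT, SF, 34, 8720), (SFO, CDG, NYC, 12, 6420), (SFO, CDG, NYC, 12, 8850), (SFO, SEA, CHI, 12, 8010), (SFO, SEA, CHI, 12, 9590)}
Projecting to code, city, pid, src (6 duplicate(s) eliminated): {(CDG, CHI, 38, ATL), (CDG, CHI, 7, ATL), (CDG, NYC, 12, SFO), (HND, DEN, 14, CDG), (HND, DEN, 23, CDG), (HND, DEN, 34, CDG), (NRT, SF, 14, CDG), (NRT, SF, 23, CDG), (NRT, SF, 34, CDG), (ORD, CHI, 38, ATL), (ORD, CHI, 7, ATL), (SEA, CHI, 12, SFO)}
Selection code ≠ ORD: {(CDG, CHI, 38, ATL), (CDG, CHI, 7, ATL), (CDG, NYC, 12, SFO), (HND, DEN, 14, CDG), (HND, DEN, 23, CDG), (HND, DEN, 34, CDG), (NRT, SF, 14, CDG), (NRT, SF, 23, CDG), (NRT, SF, 34, CDG), (SEA, CHI, 12, SFO)}
Projecting to city, src (5 duplicate(s) eliminated): {(CHI, ATL), (CHI, SFO), (DEN, CDG), (NYC, SFO), (SF, CDG)}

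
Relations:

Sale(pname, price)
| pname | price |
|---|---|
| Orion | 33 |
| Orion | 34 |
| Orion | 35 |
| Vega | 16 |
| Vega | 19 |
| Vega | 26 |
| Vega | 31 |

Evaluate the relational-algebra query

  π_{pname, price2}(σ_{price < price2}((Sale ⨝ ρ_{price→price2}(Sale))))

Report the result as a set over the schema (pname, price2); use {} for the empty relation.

ρ[price→price2]: schema becomes (pname, price2); tuples unchanged.
Joining Sale and ρ_{price→price2}(Sale) on pname yields {(Orion, 33, 33), (Orion, 33, 34), (Orion, 33, 35), (Orion, 34, 33), (Orion, 34, 34), (Orion, 34, 35), (Orion, 35, 33), (Orion, 35, 34), (Orion, 35, 35), (Vega, 16, 16), (Vega, 16, 19), (Vega, 16, 26), (Vega, 16, 31), (Vega, 19, 16), (Vega, 19, 19), (Vega, 19, 26), (Vega, 19, 31), (Vega, 26, 16), (Vega, 26, 19), (Vega, 26, 26), (Vega, 26, 31), (Vega, 31, 16), (Vega, 31, 19), (Vega, 31, 26), (Vega, 31, 31)}.
Filtering on price < price2 leaves {(Orion, 33, 34), (Orion, 33, 35), (Orion, 34, 35), (Vega, 16, 19), (Vega, 16, 26), (Vega, 16, 31), (Vega, 19, 26), (Vega, 19, 31), (Vega, 26, 31)}.
Projecting to pname, price2 (4 duplicate(s) eliminated): {(Orion, 34), (Orion, 35), (Vega, 19), (Vega, 26), (Vega, 31)}

{(Orion, 34), (Orion, 35), (Vega, 19), (Vega, 26), (Vega, 31)}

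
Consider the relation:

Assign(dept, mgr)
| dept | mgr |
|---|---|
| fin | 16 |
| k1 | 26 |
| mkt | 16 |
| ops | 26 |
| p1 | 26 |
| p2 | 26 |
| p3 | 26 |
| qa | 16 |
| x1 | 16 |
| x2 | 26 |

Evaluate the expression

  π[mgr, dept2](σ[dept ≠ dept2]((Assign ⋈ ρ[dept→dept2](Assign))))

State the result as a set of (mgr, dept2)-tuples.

{(16, fin), (16, mkt), (16, qa), (16, x1), (26, k1), (26, ops), (26, p1), (26, p2), (26, p3), (26, x2)}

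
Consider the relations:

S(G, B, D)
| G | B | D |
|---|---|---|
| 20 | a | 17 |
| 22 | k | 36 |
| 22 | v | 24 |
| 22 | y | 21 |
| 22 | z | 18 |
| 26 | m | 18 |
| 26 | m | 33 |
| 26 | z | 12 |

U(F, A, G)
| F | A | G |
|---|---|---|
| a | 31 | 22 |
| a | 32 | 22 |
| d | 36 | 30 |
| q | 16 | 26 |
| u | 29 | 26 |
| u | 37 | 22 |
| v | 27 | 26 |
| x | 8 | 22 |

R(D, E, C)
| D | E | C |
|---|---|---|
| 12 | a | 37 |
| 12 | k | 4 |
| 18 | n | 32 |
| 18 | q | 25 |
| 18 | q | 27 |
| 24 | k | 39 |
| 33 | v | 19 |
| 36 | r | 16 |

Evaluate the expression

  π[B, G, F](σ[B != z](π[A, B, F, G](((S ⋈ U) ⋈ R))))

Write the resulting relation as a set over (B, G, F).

{(k, 22, a), (k, 22, u), (k, 22, x), (m, 26, q), (m, 26, u), (m, 26, v), (v, 22, a), (v, 22, u), (v, 22, x)}

S ⋈ U (natural join on G): {(22, k, 36, a, 31), (22, k, 36, a, 32), (22, k, 36, u, 37), (22, k, 36, x, 8), (22, v, 24, a, 31), (22, v, 24, a, 32), (22, v, 24, u, 37), (22, v, 24, x, 8), (22, y, 21, a, 31), (22, y, 21, a, 32), (22, y, 21, u, 37), (22, y, 21, x, 8), (22, z, 18, a, 31), (22, z, 18, a, 32), (22, z, 18, u, 37), (22, z, 18, x, 8), (26, m, 18, q, 16), (26, m, 18, u, 29), (26, m, 18, v, 27), (26, m, 33, q, 16), (26, m, 33, u, 29), (26, m, 33, v, 27), (26, z, 12, q, 16), (26, z, 12, u, 29), (26, z, 12, v, 27)}
(S ⋈ U) ⋈ R (natural join on D): {(22, k, 36, a, 31, r, 16), (22, k, 36, a, 32, r, 16), (22, k, 36, u, 37, r, 16), (22, k, 36, x, 8, r, 16), (22, v, 24, a, 31, k, 39), (22, v, 24, a, 32, k, 39), (22, v, 24, u, 37, k, 39), (22, v, 24, x, 8, k, 39), (22, z, 18, a, 31, n, 32), (22, z, 18, a, 31, q, 25), (22, z, 18, a, 31, q, 27), (22, z, 18, a, 32, n, 32), (22, z, 18, a, 32, q, 25), (22, z, 18, a, 32, q, 27), (22, z, 18, u, 37, n, 32), (22, z, 18, u, 37, q, 25), (22, z, 18, u, 37, q, 27), (22, z, 18, x, 8, n, 32), (22, z, 18, x, 8, q, 25), (22, z, 18, x, 8, q, 27), (26, m, 18, q, 16, n, 32), (26, m, 18, q, 16, q, 25), (26, m, 18, q, 16, q, 27), (26, m, 18, u, 29, n, 32), (26, m, 18, u, 29, q, 25), (26, m, 18, u, 29, q, 27), (26, m, 18, v, 27, n, 32), (26, m, 18, v, 27, q, 25), (26, m, 18, v, 27, q, 27), (26, m, 33, q, 16, v, 19), (26, m, 33, u, 29, v, 19), (26, m, 33, v, 27, v, 19), (26, z, 12, q, 16, a, 37), (26, z, 12, q, 16, k, 4), (26, z, 12, u, 29, a, 37), (26, z, 12, u, 29, k, 4), (26, z, 12, v, 27, a, 37), (26, z, 12, v, 27, k, 4)}
Projecting to A, B, F, G (20 duplicate(s) eliminated): {(16, m, q, 26), (16, z, q, 26), (27, m, v, 26), (27, z, v, 26), (29, m, u, 26), (29, z, u, 26), (31, k, a, 22), (31, v, a, 22), (31, z, a, 22), (32, k, a, 22), (32, v, a, 22), (32, z, a, 22), (37, k, u, 22), (37, v, u, 22), (37, z, u, 22), (8, k, x, 22), (8, v, x, 22), (8, z, x, 22)}
σ[B != z]: keep tuples satisfying B != z → {(16, m, q, 26), (27, m, v, 26), (29, m, u, 26), (31, k, a, 22), (31, v, a, 22), (32, k, a, 22), (32, v, a, 22), (37, k, u, 22), (37, v, u, 22), (8, k, x, 22), (8, v, x, 22)}
Projecting to B, G, F (2 duplicate(s) eliminated): {(k, 22, a), (k, 22, u), (k, 22, x), (m, 26, q), (m, 26, u), (m, 26, v), (v, 22, a), (v, 22, u), (v, 22, x)}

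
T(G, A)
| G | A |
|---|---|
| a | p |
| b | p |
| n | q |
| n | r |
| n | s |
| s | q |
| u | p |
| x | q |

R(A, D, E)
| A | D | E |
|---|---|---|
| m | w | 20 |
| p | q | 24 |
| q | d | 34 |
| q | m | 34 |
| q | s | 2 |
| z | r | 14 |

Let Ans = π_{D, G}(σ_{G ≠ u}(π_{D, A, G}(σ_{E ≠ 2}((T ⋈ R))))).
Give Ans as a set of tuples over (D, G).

Joining T and R on A yields {(a, p, q, 24), (b, p, q, 24), (n, q, d, 34), (n, q, m, 34), (n, q, s, 2), (s, q, d, 34), (s, q, m, 34), (s, q, s, 2), (u, p, q, 24), (x, q, d, 34), (x, q, m, 34), (x, q, s, 2)}.
Filtering on E ≠ 2 leaves {(a, p, q, 24), (b, p, q, 24), (n, q, d, 34), (n, q, m, 34), (s, q, d, 34), (s, q, m, 34), (u, p, q, 24), (x, q, d, 34), (x, q, m, 34)}.
Keep only column(s) D, A, G: {(d, q, n), (d, q, s), (d, q, x), (m, q, n), (m, q, s), (m, q, x), (q, p, a), (q, p, b), (q, p, u)}
Filtering on G ≠ u leaves {(d, q, n), (d, q, s), (d, q, x), (m, q, n), (m, q, s), (m, q, x), (q, p, a), (q, p, b)}.
Keep only column(s) D, G: {(d, n), (d, s), (d, x), (m, n), (m, s), (m, x), (q, a), (q, b)}

{(d, n), (d, s), (d, x), (m, n), (m, s), (m, x), (q, a), (q, b)}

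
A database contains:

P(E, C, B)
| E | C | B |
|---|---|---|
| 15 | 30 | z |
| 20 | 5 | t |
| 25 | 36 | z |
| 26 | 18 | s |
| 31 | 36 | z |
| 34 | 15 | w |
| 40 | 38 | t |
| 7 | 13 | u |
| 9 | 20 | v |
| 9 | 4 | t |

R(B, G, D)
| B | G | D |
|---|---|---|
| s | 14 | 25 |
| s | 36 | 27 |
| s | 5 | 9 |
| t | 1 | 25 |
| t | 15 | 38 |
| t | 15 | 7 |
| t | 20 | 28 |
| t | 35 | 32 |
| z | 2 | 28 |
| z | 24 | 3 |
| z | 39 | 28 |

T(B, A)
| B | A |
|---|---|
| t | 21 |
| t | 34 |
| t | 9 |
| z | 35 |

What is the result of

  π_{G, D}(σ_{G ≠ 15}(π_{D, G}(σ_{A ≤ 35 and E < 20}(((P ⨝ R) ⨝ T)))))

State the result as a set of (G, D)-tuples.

Natural join on B: {(15, 30, z, 2, 28), (15, 30, z, 24, 3), (15, 30, z, 39, 28), (20, 5, t, 1, 25), (20, 5, t, 15, 38), (20, 5, t, 15, 7), (20, 5, t, 20, 28), (20, 5, t, 35, 32), (25, 36, z, 2, 28), (25, 36, z, 24, 3), (25, 36, z, 39, 28), (26, 18, s, 14, 25), (26, 18, s, 36, 27), (26, 18, s, 5, 9), (31, 36, z, 2, 28), (31, 36, z, 24, 3), (31, 36, z, 39, 28), (40, 38, t, 1, 25), (40, 38, t, 15, 38), (40, 38, t, 15, 7), (40, 38, t, 20, 28), (40, 38, t, 35, 32), (9, 4, t, 1, 25), (9, 4, t, 15, 38), (9, 4, t, 15, 7), (9, 4, t, 20, 28), (9, 4, t, 35, 32)}
Natural join on B: {(15, 30, z, 2, 28, 35), (15, 30, z, 24, 3, 35), (15, 30, z, 39, 28, 35), (20, 5, t, 1, 25, 21), (20, 5, t, 1, 25, 34), (20, 5, t, 1, 25, 9), (20, 5, t, 15, 38, 21), (20, 5, t, 15, 38, 34), (20, 5, t, 15, 38, 9), (20, 5, t, 15, 7, 21), (20, 5, t, 15, 7, 34), (20, 5, t, 15, 7, 9), (20, 5, t, 20, 28, 21), (20, 5, t, 20, 28, 34), (20, 5, t, 20, 28, 9), (20, 5, t, 35, 32, 21), (20, 5, t, 35, 32, 34), (20, 5, t, 35, 32, 9), (25, 36, z, 2, 28, 35), (25, 36, z, 24, 3, 35), (25, 36, z, 39, 28, 35), (31, 36, z, 2, 28, 35), (31, 36, z, 24, 3, 35), (31, 36, z, 39, 28, 35), (40, 38, t, 1, 25, 21), (40, 38, t, 1, 25, 34), (40, 38, t, 1, 25, 9), (40, 38, t, 15, 38, 21), (40, 38, t, 15, 38, 34), (40, 38, t, 15, 38, 9), (40, 38, t, 15, 7, 21), (40, 38, t, 15, 7, 34), (40, 38, t, 15, 7, 9), (40, 38, t, 20, 28, 21), (40, 38, t, 20, 28, 34), (40, 38, t, 20, 28, 9), (40, 38, t, 35, 32, 21), (40, 38, t, 35, 32, 34), (40, 38, t, 35, 32, 9), (9, 4, t, 1, 25, 21), (9, 4, t, 1, 25, 34), (9, 4, t, 1, 25, 9), (9, 4, t, 15, 38, 21), (9, 4, t, 15, 38, 34), (9, 4, t, 15, 38, 9), (9, 4, t, 15, 7, 21), (9, 4, t, 15, 7, 34), (9, 4, t, 15, 7, 9), (9, 4, t, 20, 28, 21), (9, 4, t, 20, 28, 34), (9, 4, t, 20, 28, 9), (9, 4, t, 35, 32, 21), (9, 4, t, 35, 32, 34), (9, 4, t, 35, 32, 9)}
σ[A ≤ 35 and E < 20]: keep tuples satisfying A ≤ 35 and E < 20 → {(15, 30, z, 2, 28, 35), (15, 30, z, 24, 3, 35), (15, 30, z, 39, 28, 35), (9, 4, t, 1, 25, 21), (9, 4, t, 1, 25, 34), (9, 4, t, 1, 25, 9), (9, 4, t, 15, 38, 21), (9, 4, t, 15, 38, 34), (9, 4, t, 15, 38, 9), (9, 4, t, 15, 7, 21), (9, 4, t, 15, 7, 34), (9, 4, t, 15, 7, 9), (9, 4, t, 20, 28, 21), (9, 4, t, 20, 28, 34), (9, 4, t, 20, 28, 9), (9, 4, t, 35, 32, 21), (9, 4, t, 35, 32, 34), (9, 4, t, 35, 32, 9)}
π_{D, G} gives {(25, 1), (28, 2), (28, 20), (28, 39), (3, 24), (32, 35), (38, 15), (7, 15)} (10 duplicate(s) eliminated).
σ[G ≠ 15]: keep tuples satisfying G ≠ 15 → {(25, 1), (28, 2), (28, 20), (28, 39), (3, 24), (32, 35)}
π_{G, D} gives {(1, 25), (2, 28), (20, 28), (24, 3), (35, 32), (39, 28)}.

{(1, 25), (2, 28), (20, 28), (24, 3), (35, 32), (39, 28)}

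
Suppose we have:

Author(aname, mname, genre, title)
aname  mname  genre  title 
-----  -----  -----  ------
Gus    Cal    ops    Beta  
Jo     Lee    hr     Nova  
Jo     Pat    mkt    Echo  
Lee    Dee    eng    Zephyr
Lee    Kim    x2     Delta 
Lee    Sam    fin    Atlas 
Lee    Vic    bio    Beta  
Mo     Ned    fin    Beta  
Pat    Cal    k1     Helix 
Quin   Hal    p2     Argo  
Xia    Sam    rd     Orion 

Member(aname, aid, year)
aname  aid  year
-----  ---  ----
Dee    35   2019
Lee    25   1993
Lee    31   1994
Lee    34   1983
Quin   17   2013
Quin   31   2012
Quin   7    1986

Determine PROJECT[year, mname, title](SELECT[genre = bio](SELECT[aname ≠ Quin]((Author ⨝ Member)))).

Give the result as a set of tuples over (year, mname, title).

Natural join on aname: {(Lee, Dee, eng, Zephyr, 25, 1993), (Lee, Dee, eng, Zephyr, 31, 1994), (Lee, Dee, eng, Zephyr, 34, 1983), (Lee, Kim, x2, Delta, 25, 1993), (Lee, Kim, x2, Delta, 31, 1994), (Lee, Kim, x2, Delta, 34, 1983), (Lee, Sam, fin, Atlas, 25, 1993), (Lee, Sam, fin, Atlas, 31, 1994), (Lee, Sam, fin, Atlas, 34, 1983), (Lee, Vic, bio, Beta, 25, 1993), (Lee, Vic, bio, Beta, 31, 1994), (Lee, Vic, bio, Beta, 34, 1983), (Quin, Hal, p2, Argo, 17, 2013), (Quin, Hal, p2, Argo, 31, 2012), (Quin, Hal, p2, Argo, 7, 1986)}
Apply σ_{aname ≠ Quin}; surviving tuples: {(Lee, Dee, eng, Zephyr, 25, 1993), (Lee, Dee, eng, Zephyr, 31, 1994), (Lee, Dee, eng, Zephyr, 34, 1983), (Lee, Kim, x2, Delta, 25, 1993), (Lee, Kim, x2, Delta, 31, 1994), (Lee, Kim, x2, Delta, 34, 1983), (Lee, Sam, fin, Atlas, 25, 1993), (Lee, Sam, fin, Atlas, 31, 1994), (Lee, Sam, fin, Atlas, 34, 1983), (Lee, Vic, bio, Beta, 25, 1993), (Lee, Vic, bio, Beta, 31, 1994), (Lee, Vic, bio, Beta, 34, 1983)}
Apply σ_{genre = bio}; surviving tuples: {(Lee, Vic, bio, Beta, 25, 1993), (Lee, Vic, bio, Beta, 31, 1994), (Lee, Vic, bio, Beta, 34, 1983)}
Projecting to year, mname, title: {(1983, Vic, Beta), (1993, Vic, Beta), (1994, Vic, Beta)}

{(1983, Vic, Beta), (1993, Vic, Beta), (1994, Vic, Beta)}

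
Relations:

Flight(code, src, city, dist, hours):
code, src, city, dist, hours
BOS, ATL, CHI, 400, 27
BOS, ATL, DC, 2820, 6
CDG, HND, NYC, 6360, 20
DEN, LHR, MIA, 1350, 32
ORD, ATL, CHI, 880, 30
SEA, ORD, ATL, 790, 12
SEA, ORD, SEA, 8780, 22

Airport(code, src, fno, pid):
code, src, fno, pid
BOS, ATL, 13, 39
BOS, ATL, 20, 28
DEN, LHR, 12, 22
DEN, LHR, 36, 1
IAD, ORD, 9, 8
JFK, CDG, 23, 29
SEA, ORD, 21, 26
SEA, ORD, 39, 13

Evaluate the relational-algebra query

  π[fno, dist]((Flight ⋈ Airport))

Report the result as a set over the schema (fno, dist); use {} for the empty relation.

{(12, 1350), (13, 2820), (13, 400), (20, 2820), (20, 400), (21, 790), (21, 8780), (36, 1350), (39, 790), (39, 8780)}

Joining Flight and Airport on code, src yields {(BOS, ATL, CHI, 400, 27, 13, 39), (BOS, ATL, CHI, 400, 27, 20, 28), (BOS, ATL, DC, 2820, 6, 13, 39), (BOS, ATL, DC, 2820, 6, 20, 28), (DEN, LHR, MIA, 1350, 32, 12, 22), (DEN, LHR, MIA, 1350, 32, 36, 1), (SEA, ORD, ATL, 790, 12, 21, 26), (SEA, ORD, ATL, 790, 12, 39, 13), (SEA, ORD, SEA, 8780, 22, 21, 26), (SEA, ORD, SEA, 8780, 22, 39, 13)}.
Keep only column(s) fno, dist: {(12, 1350), (13, 2820), (13, 400), (20, 2820), (20, 400), (21, 790), (21, 8780), (36, 1350), (39, 790), (39, 8780)}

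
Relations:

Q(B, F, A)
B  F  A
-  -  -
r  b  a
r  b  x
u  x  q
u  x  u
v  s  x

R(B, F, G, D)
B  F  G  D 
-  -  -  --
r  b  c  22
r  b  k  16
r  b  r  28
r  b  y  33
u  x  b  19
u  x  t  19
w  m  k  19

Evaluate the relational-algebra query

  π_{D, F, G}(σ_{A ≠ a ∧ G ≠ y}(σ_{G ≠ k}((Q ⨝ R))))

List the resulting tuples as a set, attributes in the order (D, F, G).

{(19, x, b), (19, x, t), (22, b, c), (28, b, r)}

Joining Q and R on B, F yields {(r, b, a, c, 22), (r, b, a, k, 16), (r, b, a, r, 28), (r, b, a, y, 33), (r, b, x, c, 22), (r, b, x, k, 16), (r, b, x, r, 28), (r, b, x, y, 33), (u, x, q, b, 19), (u, x, q, t, 19), (u, x, u, b, 19), (u, x, u, t, 19)}.
Selection G ≠ k: {(r, b, a, c, 22), (r, b, a, r, 28), (r, b, a, y, 33), (r, b, x, c, 22), (r, b, x, r, 28), (r, b, x, y, 33), (u, x, q, b, 19), (u, x, q, t, 19), (u, x, u, b, 19), (u, x, u, t, 19)}
Selection A ≠ a ∧ G ≠ y: {(r, b, x, c, 22), (r, b, x, r, 28), (u, x, q, b, 19), (u, x, q, t, 19), (u, x, u, b, 19), (u, x, u, t, 19)}
π[D, F, G]: project onto (D, F, G) (2 duplicate(s) eliminated) → {(19, x, b), (19, x, t), (22, b, c), (28, b, r)}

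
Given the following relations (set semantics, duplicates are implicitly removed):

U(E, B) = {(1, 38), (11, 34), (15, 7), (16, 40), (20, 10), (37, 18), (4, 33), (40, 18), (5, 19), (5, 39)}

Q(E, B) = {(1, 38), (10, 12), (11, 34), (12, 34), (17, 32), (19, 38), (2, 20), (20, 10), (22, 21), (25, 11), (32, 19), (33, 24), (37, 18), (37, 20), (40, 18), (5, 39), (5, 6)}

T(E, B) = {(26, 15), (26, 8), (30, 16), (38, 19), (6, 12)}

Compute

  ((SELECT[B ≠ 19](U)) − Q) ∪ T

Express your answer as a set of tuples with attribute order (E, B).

{(15, 7), (16, 40), (26, 15), (26, 8), (30, 16), (38, 19), (4, 33), (6, 12)}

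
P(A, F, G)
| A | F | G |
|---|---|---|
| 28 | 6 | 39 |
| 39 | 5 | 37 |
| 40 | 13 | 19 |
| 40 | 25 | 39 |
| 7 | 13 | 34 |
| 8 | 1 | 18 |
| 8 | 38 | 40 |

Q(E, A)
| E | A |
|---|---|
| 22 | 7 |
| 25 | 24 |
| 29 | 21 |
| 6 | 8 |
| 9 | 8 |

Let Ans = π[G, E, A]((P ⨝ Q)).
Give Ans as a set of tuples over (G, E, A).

Natural join on A: {(7, 13, 34, 22), (8, 1, 18, 6), (8, 1, 18, 9), (8, 38, 40, 6), (8, 38, 40, 9)}
π[G, E, A]: project onto (G, E, A) → {(18, 6, 8), (18, 9, 8), (34, 22, 7), (40, 6, 8), (40, 9, 8)}

{(18, 6, 8), (18, 9, 8), (34, 22, 7), (40, 6, 8), (40, 9, 8)}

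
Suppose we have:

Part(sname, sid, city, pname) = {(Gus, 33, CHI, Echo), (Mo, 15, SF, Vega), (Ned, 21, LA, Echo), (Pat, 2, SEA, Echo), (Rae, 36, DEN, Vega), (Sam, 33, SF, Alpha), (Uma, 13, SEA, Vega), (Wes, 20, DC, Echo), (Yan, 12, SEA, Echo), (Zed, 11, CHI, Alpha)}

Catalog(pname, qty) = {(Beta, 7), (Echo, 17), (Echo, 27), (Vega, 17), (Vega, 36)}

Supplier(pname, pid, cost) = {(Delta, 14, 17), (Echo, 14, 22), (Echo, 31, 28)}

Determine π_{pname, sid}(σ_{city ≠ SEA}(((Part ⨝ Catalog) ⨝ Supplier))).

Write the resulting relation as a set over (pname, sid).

{(Echo, 20), (Echo, 21), (Echo, 33)}

Part ⋈ Catalog (natural join on pname): {(Gus, 33, CHI, Echo, 17), (Gus, 33, CHI, Echo, 27), (Mo, 15, SF, Vega, 17), (Mo, 15, SF, Vega, 36), (Ned, 21, LA, Echo, 17), (Ned, 21, LA, Echo, 27), (Pat, 2, SEA, Echo, 17), (Pat, 2, SEA, Echo, 27), (Rae, 36, DEN, Vega, 17), (Rae, 36, DEN, Vega, 36), (Uma, 13, SEA, Vega, 17), (Uma, 13, SEA, Vega, 36), (Wes, 20, DC, Echo, 17), (Wes, 20, DC, Echo, 27), (Yan, 12, SEA, Echo, 17), (Yan, 12, SEA, Echo, 27)}
(Part ⨝ Catalog) ⋈ Supplier (natural join on pname): {(Gus, 33, CHI, Echo, 17, 14, 22), (Gus, 33, CHI, Echo, 17, 31, 28), (Gus, 33, CHI, Echo, 27, 14, 22), (Gus, 33, CHI, Echo, 27, 31, 28), (Ned, 21, LA, Echo, 17, 14, 22), (Ned, 21, LA, Echo, 17, 31, 28), (Ned, 21, LA, Echo, 27, 14, 22), (Ned, 21, LA, Echo, 27, 31, 28), (Pat, 2, SEA, Echo, 17, 14, 22), (Pat, 2, SEA, Echo, 17, 31, 28), (Pat, 2, SEA, Echo, 27, 14, 22), (Pat, 2, SEA, Echo, 27, 31, 28), (Wes, 20, DC, Echo, 17, 14, 22), (Wes, 20, DC, Echo, 17, 31, 28), (Wes, 20, DC, Echo, 27, 14, 22), (Wes, 20, DC, Echo, 27, 31, 28), (Yan, 12, SEA, Echo, 17, 14, 22), (Yan, 12, SEA, Echo, 17, 31, 28), (Yan, 12, SEA, Echo, 27, 14, 22), (Yan, 12, SEA, Echo, 27, 31, 28)}
σ[city ≠ SEA]: keep tuples satisfying city ≠ SEA → {(Gus, 33, CHI, Echo, 17, 14, 22), (Gus, 33, CHI, Echo, 17, 31, 28), (Gus, 33, CHI, Echo, 27, 14, 22), (Gus, 33, CHI, Echo, 27, 31, 28), (Ned, 21, LA, Echo, 17, 14, 22), (Ned, 21, LA, Echo, 17, 31, 28), (Ned, 21, LA, Echo, 27, 14, 22), (Ned, 21, LA, Echo, 27, 31, 28), (Wes, 20, DC, Echo, 17, 14, 22), (Wes, 20, DC, Echo, 17, 31, 28), (Wes, 20, DC, Echo, 27, 14, 22), (Wes, 20, DC, Echo, 27, 31, 28)}
Keep only column(s) pname, sid (9 duplicate(s) eliminated): {(Echo, 20), (Echo, 21), (Echo, 33)}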